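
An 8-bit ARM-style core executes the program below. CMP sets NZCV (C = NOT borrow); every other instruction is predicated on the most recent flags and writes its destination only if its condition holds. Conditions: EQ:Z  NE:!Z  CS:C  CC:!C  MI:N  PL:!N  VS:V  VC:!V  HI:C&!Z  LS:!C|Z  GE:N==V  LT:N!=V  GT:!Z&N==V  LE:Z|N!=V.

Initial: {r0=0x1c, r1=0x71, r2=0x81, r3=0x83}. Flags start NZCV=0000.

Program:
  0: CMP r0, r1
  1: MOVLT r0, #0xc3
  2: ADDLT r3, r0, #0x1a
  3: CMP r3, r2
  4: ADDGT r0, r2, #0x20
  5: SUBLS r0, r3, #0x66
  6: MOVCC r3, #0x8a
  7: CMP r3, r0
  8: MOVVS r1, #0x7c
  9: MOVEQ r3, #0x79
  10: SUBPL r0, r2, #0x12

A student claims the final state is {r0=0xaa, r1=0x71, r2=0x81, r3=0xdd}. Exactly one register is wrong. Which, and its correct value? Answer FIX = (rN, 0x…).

FIX = (r0, 0x6f)

[0] flags=1000 → (cmp)
[1] flags=1000 LT?T → r0=0xc3
[2] flags=1000 LT?T → r3=0xdd
[3] flags=0010 → (cmp)
[4] flags=0010 GT?T → r0=0xa1
[5] flags=0010 LS?F → skip
[6] flags=0010 CC?F → skip
[7] flags=0010 → (cmp)
[8] flags=0010 VS?F → skip
[9] flags=0010 EQ?F → skip
[10] flags=0010 PL?T → r0=0x6f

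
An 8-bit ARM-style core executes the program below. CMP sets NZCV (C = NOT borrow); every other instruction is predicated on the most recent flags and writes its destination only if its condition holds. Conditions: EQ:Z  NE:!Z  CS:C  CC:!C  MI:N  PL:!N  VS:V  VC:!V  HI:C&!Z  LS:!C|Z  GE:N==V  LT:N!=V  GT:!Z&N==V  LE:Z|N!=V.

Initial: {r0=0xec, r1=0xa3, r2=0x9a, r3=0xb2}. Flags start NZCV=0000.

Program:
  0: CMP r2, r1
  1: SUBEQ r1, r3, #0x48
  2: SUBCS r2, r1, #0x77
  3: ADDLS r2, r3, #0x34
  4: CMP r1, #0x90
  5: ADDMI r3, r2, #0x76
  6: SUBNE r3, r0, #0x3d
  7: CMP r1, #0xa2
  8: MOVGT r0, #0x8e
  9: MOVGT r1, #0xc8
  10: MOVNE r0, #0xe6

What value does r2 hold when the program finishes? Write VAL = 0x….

VAL = 0xe6

[0] flags=1000 → (cmp)
[1] flags=1000 EQ?F → skip
[2] flags=1000 CS?F → skip
[3] flags=1000 LS?T → r2=0xe6
[4] flags=0010 → (cmp)
[5] flags=0010 MI?F → skip
[6] flags=0010 NE?T → r3=0xaf
[7] flags=0010 → (cmp)
[8] flags=0010 GT?T → r0=0x8e
[9] flags=0010 GT?T → r1=0xc8
[10] flags=0010 NE?T → r0=0xe6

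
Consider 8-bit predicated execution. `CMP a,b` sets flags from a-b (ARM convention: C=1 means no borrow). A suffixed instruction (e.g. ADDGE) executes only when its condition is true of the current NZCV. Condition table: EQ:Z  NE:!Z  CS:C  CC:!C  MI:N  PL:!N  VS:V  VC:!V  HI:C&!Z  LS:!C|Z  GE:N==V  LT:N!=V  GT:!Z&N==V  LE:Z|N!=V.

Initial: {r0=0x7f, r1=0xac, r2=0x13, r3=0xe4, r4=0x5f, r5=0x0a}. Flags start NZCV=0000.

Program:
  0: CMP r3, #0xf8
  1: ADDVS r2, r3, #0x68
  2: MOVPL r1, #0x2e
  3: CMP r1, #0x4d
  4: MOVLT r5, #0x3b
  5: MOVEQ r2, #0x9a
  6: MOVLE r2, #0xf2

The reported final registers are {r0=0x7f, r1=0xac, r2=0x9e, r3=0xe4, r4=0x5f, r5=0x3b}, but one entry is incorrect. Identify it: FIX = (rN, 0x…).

[0] flags=1000 → (cmp)
[1] flags=1000 VS?F → skip
[2] flags=1000 PL?F → skip
[3] flags=0011 → (cmp)
[4] flags=0011 LT?T → r5=0x3b
[5] flags=0011 EQ?F → skip
[6] flags=0011 LE?T → r2=0xf2

FIX = (r2, 0xf2)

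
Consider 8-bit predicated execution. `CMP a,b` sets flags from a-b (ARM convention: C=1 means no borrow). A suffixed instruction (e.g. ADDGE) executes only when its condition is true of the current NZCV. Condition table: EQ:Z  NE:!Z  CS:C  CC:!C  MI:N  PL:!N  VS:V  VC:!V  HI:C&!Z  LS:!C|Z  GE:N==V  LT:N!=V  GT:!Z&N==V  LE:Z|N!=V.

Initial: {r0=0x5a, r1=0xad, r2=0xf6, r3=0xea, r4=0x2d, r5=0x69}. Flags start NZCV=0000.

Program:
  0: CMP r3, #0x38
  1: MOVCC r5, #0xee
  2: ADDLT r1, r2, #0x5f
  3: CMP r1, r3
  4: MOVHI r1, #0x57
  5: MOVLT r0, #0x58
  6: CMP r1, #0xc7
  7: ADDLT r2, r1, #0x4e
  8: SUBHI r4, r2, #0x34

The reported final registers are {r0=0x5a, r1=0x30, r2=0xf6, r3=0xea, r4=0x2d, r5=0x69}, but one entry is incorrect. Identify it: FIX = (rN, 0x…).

FIX = (r1, 0x55)

0: ✓ CMP  NZCV=1010
1: · MOVCC
2: ✓ ADDLT  r1←0x55
3: ✓ CMP  NZCV=0000
4: · MOVHI
5: · MOVLT
6: ✓ CMP  NZCV=1001
7: · ADDLT
8: · SUBHI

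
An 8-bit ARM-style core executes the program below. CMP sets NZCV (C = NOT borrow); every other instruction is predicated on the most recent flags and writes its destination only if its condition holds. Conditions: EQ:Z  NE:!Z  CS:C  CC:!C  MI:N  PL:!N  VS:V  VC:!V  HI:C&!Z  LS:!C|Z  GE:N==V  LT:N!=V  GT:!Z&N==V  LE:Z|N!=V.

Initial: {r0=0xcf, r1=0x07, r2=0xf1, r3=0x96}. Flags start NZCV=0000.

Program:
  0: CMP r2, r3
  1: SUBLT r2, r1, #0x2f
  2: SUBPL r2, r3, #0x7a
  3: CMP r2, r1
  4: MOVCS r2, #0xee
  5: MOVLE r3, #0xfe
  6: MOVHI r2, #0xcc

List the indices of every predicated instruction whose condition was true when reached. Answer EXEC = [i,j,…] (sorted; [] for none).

0: ✓ CMP  NZCV=0010
1: · SUBLT
2: ✓ SUBPL  r2←0x1c
3: ✓ CMP  NZCV=0010
4: ✓ MOVCS  r2←0xee
5: · MOVLE
6: ✓ MOVHI  r2←0xcc

EXEC = [2,4,6]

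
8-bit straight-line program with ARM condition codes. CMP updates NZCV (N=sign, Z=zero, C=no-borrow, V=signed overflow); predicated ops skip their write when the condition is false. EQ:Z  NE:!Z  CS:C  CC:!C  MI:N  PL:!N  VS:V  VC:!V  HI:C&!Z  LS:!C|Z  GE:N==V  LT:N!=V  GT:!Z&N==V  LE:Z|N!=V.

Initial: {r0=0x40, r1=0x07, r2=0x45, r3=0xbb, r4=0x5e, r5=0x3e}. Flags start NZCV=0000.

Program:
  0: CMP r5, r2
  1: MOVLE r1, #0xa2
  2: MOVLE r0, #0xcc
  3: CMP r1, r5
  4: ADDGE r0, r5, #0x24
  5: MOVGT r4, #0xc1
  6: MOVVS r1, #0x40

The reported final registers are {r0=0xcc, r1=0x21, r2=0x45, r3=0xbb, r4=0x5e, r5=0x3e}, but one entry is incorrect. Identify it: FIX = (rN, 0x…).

FIX = (r1, 0x40)

0: ✓ CMP  NZCV=1000
1: ✓ MOVLE  r1←0xa2
2: ✓ MOVLE  r0←0xcc
3: ✓ CMP  NZCV=0011
4: · ADDGE
5: · MOVGT
6: ✓ MOVVS  r1←0x40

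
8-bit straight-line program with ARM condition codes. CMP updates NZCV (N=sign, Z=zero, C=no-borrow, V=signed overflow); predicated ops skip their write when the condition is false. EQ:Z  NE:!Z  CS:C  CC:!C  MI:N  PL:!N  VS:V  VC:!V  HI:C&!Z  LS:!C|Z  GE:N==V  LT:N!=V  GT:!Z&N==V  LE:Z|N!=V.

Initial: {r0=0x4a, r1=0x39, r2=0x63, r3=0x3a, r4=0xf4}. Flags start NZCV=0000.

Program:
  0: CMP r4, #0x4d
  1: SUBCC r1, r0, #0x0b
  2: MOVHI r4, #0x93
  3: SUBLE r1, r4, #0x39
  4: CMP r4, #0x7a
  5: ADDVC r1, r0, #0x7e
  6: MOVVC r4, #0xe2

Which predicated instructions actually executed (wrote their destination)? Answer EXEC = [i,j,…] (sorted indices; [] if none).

EXEC = [2,3]

0: ✓ CMP  NZCV=1010
1: · SUBCC
2: ✓ MOVHI  r4←0x93
3: ✓ SUBLE  r1←0x5a
4: ✓ CMP  NZCV=0011
5: · ADDVC
6: · MOVVC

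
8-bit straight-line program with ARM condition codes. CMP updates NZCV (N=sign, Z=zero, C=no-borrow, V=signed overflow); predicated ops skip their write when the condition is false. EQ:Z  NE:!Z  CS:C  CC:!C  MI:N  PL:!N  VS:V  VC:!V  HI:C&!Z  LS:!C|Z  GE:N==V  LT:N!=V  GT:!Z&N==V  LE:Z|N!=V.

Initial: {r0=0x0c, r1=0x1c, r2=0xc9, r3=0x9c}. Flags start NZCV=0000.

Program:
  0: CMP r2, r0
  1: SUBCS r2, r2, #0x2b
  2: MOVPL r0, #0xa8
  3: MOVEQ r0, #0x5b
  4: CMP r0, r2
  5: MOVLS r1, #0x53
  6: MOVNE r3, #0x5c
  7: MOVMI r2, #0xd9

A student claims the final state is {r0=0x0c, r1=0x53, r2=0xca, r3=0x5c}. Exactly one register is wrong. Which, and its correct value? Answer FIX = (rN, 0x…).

FIX = (r2, 0x9e)

[0] flags=1010 → (cmp)
[1] flags=1010 CS?T → r2=0x9e
[2] flags=1010 PL?F → skip
[3] flags=1010 EQ?F → skip
[4] flags=0000 → (cmp)
[5] flags=0000 LS?T → r1=0x53
[6] flags=0000 NE?T → r3=0x5c
[7] flags=0000 MI?F → skip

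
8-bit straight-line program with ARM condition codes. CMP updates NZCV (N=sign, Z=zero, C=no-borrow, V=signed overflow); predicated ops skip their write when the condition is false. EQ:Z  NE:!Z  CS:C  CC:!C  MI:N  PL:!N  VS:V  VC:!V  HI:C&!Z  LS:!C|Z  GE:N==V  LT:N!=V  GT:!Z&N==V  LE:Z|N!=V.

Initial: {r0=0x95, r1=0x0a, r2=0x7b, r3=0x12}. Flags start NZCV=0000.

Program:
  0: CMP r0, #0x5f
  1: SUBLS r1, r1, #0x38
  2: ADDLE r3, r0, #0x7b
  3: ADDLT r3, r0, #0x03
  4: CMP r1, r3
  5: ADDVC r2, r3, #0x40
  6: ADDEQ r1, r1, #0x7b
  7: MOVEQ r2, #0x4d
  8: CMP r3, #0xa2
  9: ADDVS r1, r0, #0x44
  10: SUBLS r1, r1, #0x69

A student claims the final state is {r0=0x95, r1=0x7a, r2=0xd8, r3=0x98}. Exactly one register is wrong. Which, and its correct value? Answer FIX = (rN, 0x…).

[0] flags=0011 → (cmp)
[1] flags=0011 LS?F → skip
[2] flags=0011 LE?T → r3=0x10
[3] flags=0011 LT?T → r3=0x98
[4] flags=0000 → (cmp)
[5] flags=0000 VC?T → r2=0xd8
[6] flags=0000 EQ?F → skip
[7] flags=0000 EQ?F → skip
[8] flags=1000 → (cmp)
[9] flags=1000 VS?F → skip
[10] flags=1000 LS?T → r1=0xa1

FIX = (r1, 0xa1)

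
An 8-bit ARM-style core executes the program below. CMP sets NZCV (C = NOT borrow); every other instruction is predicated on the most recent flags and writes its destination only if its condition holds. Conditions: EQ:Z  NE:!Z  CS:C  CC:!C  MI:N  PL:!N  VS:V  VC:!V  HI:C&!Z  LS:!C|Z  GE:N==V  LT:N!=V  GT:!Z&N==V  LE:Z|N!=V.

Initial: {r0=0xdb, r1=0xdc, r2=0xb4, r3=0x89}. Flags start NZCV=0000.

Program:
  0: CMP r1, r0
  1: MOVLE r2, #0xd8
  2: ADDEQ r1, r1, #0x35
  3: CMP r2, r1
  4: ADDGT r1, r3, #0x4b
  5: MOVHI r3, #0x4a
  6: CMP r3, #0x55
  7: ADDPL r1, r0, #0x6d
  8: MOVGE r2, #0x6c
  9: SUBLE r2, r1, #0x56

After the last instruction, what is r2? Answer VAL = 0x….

VAL = 0xf2

[0] flags=0010 → (cmp)
[1] flags=0010 LE?F → skip
[2] flags=0010 EQ?F → skip
[3] flags=1000 → (cmp)
[4] flags=1000 GT?F → skip
[5] flags=1000 HI?F → skip
[6] flags=0011 → (cmp)
[7] flags=0011 PL?T → r1=0x48
[8] flags=0011 GE?F → skip
[9] flags=0011 LE?T → r2=0xf2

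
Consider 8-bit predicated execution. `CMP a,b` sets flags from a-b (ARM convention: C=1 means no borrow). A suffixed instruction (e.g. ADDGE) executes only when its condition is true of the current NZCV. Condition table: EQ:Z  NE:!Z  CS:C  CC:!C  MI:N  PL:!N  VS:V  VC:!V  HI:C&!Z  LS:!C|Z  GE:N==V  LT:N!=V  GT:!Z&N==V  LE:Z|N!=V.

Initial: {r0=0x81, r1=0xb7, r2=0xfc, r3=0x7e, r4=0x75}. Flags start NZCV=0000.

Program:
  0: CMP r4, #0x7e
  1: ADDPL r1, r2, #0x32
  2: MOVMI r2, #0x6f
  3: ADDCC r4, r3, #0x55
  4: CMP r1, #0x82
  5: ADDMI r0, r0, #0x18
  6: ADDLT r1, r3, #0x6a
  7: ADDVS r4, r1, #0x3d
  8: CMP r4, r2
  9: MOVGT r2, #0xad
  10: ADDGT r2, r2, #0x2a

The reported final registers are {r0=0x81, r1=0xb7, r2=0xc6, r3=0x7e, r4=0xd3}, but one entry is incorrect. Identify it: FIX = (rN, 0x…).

FIX = (r2, 0x6f)

[0] flags=1000 → (cmp)
[1] flags=1000 PL?F → skip
[2] flags=1000 MI?T → r2=0x6f
[3] flags=1000 CC?T → r4=0xd3
[4] flags=0010 → (cmp)
[5] flags=0010 MI?F → skip
[6] flags=0010 LT?F → skip
[7] flags=0010 VS?F → skip
[8] flags=0011 → (cmp)
[9] flags=0011 GT?F → skip
[10] flags=0011 GT?F → skip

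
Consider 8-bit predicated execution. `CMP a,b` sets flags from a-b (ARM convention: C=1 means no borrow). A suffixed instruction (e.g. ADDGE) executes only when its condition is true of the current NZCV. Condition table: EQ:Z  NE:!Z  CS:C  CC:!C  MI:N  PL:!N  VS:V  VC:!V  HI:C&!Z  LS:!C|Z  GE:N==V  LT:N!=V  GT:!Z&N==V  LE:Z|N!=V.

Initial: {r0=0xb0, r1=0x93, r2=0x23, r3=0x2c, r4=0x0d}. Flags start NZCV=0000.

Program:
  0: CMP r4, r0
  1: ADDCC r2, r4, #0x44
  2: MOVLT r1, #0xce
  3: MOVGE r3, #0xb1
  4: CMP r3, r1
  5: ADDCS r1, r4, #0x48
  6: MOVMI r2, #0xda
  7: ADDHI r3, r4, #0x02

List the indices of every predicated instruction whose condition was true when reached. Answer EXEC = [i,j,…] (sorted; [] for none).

EXEC = [1,3,5,7]

0: ✓ CMP  NZCV=0000
1: ✓ ADDCC  r2←0x51
2: · MOVLT
3: ✓ MOVGE  r3←0xb1
4: ✓ CMP  NZCV=0010
5: ✓ ADDCS  r1←0x55
6: · MOVMI
7: ✓ ADDHI  r3←0x0f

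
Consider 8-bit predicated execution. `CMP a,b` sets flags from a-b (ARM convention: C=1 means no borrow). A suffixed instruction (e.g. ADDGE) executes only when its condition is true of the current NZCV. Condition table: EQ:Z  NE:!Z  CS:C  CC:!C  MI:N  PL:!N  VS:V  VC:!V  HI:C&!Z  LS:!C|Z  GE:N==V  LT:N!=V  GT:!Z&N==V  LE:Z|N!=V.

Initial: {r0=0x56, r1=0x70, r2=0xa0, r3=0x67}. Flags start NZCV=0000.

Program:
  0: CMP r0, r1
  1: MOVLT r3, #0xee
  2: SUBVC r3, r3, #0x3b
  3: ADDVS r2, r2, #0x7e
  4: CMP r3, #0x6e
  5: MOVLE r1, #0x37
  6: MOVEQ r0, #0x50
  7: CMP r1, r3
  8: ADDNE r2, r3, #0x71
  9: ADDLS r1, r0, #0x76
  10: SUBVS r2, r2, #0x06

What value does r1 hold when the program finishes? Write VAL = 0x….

[0] flags=1000 → (cmp)
[1] flags=1000 LT?T → r3=0xee
[2] flags=1000 VC?T → r3=0xb3
[3] flags=1000 VS?F → skip
[4] flags=0011 → (cmp)
[5] flags=0011 LE?T → r1=0x37
[6] flags=0011 EQ?F → skip
[7] flags=1001 → (cmp)
[8] flags=1001 NE?T → r2=0x24
[9] flags=1001 LS?T → r1=0xcc
[10] flags=1001 VS?T → r2=0x1e

VAL = 0xcc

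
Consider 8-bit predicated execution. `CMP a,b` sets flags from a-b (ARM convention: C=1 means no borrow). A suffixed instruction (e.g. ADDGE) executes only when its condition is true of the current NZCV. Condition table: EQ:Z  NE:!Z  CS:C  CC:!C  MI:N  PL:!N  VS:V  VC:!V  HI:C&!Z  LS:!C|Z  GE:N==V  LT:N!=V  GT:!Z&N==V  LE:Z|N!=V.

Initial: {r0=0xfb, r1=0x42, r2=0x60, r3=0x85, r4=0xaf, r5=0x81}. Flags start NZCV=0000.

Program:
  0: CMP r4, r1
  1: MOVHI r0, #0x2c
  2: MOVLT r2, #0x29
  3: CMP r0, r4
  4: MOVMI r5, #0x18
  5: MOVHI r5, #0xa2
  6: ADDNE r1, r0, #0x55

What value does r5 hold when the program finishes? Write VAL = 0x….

VAL = 0x81

0: ✓ CMP  NZCV=0011
1: ✓ MOVHI  r0←0x2c
2: ✓ MOVLT  r2←0x29
3: ✓ CMP  NZCV=0000
4: · MOVMI
5: · MOVHI
6: ✓ ADDNE  r1←0x81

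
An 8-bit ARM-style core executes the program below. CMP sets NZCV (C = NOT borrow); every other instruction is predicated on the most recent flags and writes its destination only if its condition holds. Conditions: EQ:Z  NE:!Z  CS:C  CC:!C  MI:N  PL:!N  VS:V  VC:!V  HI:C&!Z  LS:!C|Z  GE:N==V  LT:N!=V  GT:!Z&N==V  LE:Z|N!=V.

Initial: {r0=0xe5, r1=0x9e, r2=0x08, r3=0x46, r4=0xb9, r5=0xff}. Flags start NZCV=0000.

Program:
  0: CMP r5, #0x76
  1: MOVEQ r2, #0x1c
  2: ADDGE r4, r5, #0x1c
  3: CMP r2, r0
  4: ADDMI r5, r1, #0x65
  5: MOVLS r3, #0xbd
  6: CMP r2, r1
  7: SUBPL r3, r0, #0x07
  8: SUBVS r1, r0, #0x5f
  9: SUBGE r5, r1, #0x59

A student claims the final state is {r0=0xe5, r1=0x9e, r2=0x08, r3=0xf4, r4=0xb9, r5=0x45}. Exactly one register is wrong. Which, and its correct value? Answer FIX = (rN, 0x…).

0: ✓ CMP  NZCV=1010
1: · MOVEQ
2: · ADDGE
3: ✓ CMP  NZCV=0000
4: · ADDMI
5: ✓ MOVLS  r3←0xbd
6: ✓ CMP  NZCV=0000
7: ✓ SUBPL  r3←0xde
8: · SUBVS
9: ✓ SUBGE  r5←0x45

FIX = (r3, 0xde)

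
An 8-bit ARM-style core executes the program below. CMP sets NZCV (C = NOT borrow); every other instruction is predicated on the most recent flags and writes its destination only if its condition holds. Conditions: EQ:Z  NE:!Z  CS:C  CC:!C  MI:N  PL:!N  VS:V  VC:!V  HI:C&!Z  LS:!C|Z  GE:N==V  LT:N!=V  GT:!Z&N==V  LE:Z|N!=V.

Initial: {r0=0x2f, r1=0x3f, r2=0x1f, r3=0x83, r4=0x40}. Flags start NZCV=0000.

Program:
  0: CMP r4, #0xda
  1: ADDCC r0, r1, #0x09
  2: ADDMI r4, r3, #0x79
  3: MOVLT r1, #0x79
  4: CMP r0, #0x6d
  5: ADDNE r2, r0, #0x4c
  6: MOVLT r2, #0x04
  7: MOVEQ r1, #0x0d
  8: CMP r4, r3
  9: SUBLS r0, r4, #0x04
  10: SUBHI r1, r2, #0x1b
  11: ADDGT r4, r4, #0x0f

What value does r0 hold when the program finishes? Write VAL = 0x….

0: ✓ CMP  NZCV=0000
1: ✓ ADDCC  r0←0x48
2: · ADDMI
3: · MOVLT
4: ✓ CMP  NZCV=1000
5: ✓ ADDNE  r2←0x94
6: ✓ MOVLT  r2←0x04
7: · MOVEQ
8: ✓ CMP  NZCV=1001
9: ✓ SUBLS  r0←0x3c
10: · SUBHI
11: ✓ ADDGT  r4←0x4f

VAL = 0x3c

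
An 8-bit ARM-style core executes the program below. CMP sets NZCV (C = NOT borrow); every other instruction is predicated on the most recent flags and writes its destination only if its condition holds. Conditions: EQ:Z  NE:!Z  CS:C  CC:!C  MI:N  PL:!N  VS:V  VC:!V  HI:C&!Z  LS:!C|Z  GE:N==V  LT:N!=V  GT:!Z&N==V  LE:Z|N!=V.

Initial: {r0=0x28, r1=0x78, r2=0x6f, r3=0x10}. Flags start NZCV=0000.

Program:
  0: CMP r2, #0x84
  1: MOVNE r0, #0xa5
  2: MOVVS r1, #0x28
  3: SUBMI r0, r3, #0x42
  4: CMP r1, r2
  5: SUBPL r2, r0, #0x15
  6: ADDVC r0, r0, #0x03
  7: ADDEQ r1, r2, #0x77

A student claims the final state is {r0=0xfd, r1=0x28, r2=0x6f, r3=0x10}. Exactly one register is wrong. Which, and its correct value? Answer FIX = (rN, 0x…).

[0] flags=1001 → (cmp)
[1] flags=1001 NE?T → r0=0xa5
[2] flags=1001 VS?T → r1=0x28
[3] flags=1001 MI?T → r0=0xce
[4] flags=1000 → (cmp)
[5] flags=1000 PL?F → skip
[6] flags=1000 VC?T → r0=0xd1
[7] flags=1000 EQ?F → skip

FIX = (r0, 0xd1)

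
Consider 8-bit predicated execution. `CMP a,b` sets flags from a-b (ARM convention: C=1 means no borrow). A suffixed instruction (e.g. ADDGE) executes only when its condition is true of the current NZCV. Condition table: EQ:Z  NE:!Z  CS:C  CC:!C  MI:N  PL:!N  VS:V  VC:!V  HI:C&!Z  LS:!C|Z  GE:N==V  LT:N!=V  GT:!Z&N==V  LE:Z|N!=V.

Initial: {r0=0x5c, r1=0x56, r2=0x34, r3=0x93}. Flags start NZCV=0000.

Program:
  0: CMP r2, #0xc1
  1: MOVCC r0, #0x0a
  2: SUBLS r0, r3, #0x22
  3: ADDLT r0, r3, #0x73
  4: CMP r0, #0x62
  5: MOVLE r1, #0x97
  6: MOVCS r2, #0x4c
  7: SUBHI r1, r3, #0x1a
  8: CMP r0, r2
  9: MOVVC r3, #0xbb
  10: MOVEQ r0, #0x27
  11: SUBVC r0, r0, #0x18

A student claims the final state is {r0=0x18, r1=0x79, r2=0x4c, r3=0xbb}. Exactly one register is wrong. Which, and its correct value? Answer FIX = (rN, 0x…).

FIX = (r0, 0x59)

0: ✓ CMP  NZCV=0000
1: ✓ MOVCC  r0←0x0a
2: ✓ SUBLS  r0←0x71
3: · ADDLT
4: ✓ CMP  NZCV=0010
5: · MOVLE
6: ✓ MOVCS  r2←0x4c
7: ✓ SUBHI  r1←0x79
8: ✓ CMP  NZCV=0010
9: ✓ MOVVC  r3←0xbb
10: · MOVEQ
11: ✓ SUBVC  r0←0x59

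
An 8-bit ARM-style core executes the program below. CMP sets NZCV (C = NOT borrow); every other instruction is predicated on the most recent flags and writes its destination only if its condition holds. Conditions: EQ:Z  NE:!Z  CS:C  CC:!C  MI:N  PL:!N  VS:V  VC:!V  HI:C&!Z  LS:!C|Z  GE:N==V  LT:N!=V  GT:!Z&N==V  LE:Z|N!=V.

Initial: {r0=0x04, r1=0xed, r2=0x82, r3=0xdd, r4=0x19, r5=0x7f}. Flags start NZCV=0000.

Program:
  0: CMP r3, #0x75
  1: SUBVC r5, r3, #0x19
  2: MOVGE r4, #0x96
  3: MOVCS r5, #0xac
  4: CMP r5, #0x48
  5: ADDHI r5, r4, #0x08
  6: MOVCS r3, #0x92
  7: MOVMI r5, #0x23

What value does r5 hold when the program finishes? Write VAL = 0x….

0: ✓ CMP  NZCV=0011
1: · SUBVC
2: · MOVGE
3: ✓ MOVCS  r5←0xac
4: ✓ CMP  NZCV=0011
5: ✓ ADDHI  r5←0x21
6: ✓ MOVCS  r3←0x92
7: · MOVMI

VAL = 0x21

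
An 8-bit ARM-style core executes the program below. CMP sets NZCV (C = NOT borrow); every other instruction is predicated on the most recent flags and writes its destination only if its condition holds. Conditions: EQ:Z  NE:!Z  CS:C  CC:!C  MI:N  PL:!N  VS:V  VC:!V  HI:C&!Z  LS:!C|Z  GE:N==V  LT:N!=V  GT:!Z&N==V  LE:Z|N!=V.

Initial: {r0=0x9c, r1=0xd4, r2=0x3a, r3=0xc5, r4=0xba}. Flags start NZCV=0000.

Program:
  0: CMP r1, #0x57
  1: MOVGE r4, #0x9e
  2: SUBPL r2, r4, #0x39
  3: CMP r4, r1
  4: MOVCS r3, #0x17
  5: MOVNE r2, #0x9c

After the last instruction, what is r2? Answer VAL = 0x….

VAL = 0x9c

0: ✓ CMP  NZCV=0011
1: · MOVGE
2: ✓ SUBPL  r2←0x81
3: ✓ CMP  NZCV=1000
4: · MOVCS
5: ✓ MOVNE  r2←0x9c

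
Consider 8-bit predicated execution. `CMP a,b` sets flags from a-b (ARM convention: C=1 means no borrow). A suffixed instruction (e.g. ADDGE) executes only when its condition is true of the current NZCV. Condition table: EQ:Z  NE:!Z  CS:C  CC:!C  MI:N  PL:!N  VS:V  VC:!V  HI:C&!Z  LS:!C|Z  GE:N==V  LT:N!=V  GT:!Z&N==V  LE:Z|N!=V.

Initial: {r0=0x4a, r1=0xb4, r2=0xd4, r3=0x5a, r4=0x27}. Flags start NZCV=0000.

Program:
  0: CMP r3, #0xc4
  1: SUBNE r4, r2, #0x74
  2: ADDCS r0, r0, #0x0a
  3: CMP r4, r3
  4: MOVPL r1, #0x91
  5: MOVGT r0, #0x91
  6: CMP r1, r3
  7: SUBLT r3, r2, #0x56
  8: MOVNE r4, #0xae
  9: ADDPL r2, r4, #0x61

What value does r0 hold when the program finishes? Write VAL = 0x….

[0] flags=1001 → (cmp)
[1] flags=1001 NE?T → r4=0x60
[2] flags=1001 CS?F → skip
[3] flags=0010 → (cmp)
[4] flags=0010 PL?T → r1=0x91
[5] flags=0010 GT?T → r0=0x91
[6] flags=0011 → (cmp)
[7] flags=0011 LT?T → r3=0x7e
[8] flags=0011 NE?T → r4=0xae
[9] flags=0011 PL?T → r2=0x0f

VAL = 0x91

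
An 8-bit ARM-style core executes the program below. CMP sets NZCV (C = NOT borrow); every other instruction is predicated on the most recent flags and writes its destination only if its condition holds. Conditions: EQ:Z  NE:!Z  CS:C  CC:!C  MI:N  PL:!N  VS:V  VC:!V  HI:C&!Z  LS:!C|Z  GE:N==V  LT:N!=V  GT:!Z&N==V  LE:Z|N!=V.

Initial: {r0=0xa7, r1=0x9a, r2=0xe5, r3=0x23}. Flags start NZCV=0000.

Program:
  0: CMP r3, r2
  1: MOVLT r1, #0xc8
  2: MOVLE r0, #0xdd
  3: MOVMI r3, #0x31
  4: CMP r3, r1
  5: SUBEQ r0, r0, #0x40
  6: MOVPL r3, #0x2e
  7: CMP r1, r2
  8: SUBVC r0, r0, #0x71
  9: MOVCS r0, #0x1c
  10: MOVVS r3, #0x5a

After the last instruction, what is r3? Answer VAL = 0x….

0: ✓ CMP  NZCV=0000
1: · MOVLT
2: · MOVLE
3: · MOVMI
4: ✓ CMP  NZCV=1001
5: · SUBEQ
6: · MOVPL
7: ✓ CMP  NZCV=1000
8: ✓ SUBVC  r0←0x36
9: · MOVCS
10: · MOVVS

VAL = 0x23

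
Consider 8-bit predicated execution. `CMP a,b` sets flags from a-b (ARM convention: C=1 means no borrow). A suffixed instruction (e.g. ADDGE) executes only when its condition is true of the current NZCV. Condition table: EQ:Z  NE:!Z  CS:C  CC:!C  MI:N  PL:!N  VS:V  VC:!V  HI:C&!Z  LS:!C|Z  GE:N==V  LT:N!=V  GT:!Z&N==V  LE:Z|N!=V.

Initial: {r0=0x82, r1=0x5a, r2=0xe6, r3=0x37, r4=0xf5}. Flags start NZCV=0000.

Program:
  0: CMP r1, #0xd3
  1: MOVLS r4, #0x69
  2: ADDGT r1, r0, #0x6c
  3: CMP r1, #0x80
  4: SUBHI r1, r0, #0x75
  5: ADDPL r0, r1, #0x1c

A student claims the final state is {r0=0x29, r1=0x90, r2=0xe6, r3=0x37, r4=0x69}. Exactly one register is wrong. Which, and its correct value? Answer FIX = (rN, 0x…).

0: ✓ CMP  NZCV=1001
1: ✓ MOVLS  r4←0x69
2: ✓ ADDGT  r1←0xee
3: ✓ CMP  NZCV=0010
4: ✓ SUBHI  r1←0x0d
5: ✓ ADDPL  r0←0x29

FIX = (r1, 0x0d)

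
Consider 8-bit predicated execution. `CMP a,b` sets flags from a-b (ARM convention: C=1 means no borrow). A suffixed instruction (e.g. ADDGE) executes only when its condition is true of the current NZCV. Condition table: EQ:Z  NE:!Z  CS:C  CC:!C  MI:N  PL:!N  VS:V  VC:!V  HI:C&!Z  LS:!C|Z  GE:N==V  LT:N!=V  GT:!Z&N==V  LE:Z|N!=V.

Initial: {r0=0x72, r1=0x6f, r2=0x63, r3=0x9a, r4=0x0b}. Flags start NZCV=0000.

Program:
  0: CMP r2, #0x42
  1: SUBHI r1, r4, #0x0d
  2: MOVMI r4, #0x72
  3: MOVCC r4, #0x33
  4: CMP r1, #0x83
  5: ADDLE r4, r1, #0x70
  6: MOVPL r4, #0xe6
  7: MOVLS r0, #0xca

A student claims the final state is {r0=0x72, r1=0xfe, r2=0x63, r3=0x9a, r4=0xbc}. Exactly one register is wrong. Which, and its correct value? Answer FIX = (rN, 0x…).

FIX = (r4, 0xe6)

[0] flags=0010 → (cmp)
[1] flags=0010 HI?T → r1=0xfe
[2] flags=0010 MI?F → skip
[3] flags=0010 CC?F → skip
[4] flags=0010 → (cmp)
[5] flags=0010 LE?F → skip
[6] flags=0010 PL?T → r4=0xe6
[7] flags=0010 LS?F → skip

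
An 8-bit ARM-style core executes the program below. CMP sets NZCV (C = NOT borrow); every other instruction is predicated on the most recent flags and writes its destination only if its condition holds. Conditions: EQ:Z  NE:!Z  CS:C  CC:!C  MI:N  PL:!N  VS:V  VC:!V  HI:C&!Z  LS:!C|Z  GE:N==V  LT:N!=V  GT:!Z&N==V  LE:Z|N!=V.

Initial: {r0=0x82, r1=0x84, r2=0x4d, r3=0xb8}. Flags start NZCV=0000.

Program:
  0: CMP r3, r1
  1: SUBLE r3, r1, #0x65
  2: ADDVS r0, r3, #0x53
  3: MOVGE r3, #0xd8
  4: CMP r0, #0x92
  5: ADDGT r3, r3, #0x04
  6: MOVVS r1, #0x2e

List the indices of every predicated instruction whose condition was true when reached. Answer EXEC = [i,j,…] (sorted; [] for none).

EXEC = [3]

0: ✓ CMP  NZCV=0010
1: · SUBLE
2: · ADDVS
3: ✓ MOVGE  r3←0xd8
4: ✓ CMP  NZCV=1000
5: · ADDGT
6: · MOVVS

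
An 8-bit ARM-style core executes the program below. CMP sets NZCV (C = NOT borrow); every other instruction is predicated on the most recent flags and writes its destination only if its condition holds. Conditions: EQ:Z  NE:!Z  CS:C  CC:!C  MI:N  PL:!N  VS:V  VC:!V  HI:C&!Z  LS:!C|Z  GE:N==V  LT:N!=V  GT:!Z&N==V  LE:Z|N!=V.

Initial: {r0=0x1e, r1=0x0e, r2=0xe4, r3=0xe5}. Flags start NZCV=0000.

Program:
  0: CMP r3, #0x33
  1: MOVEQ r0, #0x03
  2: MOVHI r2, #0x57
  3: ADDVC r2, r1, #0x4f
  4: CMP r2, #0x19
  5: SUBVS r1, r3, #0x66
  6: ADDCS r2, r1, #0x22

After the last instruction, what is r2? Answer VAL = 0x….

[0] flags=1010 → (cmp)
[1] flags=1010 EQ?F → skip
[2] flags=1010 HI?T → r2=0x57
[3] flags=1010 VC?T → r2=0x5d
[4] flags=0010 → (cmp)
[5] flags=0010 VS?F → skip
[6] flags=0010 CS?T → r2=0x30

VAL = 0x30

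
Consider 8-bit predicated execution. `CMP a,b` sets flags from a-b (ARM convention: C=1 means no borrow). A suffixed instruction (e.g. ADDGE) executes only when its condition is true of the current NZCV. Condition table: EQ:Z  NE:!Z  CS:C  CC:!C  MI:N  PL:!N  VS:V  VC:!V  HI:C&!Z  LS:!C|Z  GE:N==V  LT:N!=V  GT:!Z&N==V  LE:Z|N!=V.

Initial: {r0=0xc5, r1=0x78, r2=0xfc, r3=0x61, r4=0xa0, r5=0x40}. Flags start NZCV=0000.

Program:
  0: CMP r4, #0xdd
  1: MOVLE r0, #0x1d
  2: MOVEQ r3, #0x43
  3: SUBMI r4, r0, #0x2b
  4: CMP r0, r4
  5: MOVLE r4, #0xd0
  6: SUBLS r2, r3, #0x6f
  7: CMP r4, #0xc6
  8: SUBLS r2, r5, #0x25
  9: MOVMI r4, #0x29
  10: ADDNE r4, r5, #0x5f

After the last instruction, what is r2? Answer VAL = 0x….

VAL = 0xf2

[0] flags=1000 → (cmp)
[1] flags=1000 LE?T → r0=0x1d
[2] flags=1000 EQ?F → skip
[3] flags=1000 MI?T → r4=0xf2
[4] flags=0000 → (cmp)
[5] flags=0000 LE?F → skip
[6] flags=0000 LS?T → r2=0xf2
[7] flags=0010 → (cmp)
[8] flags=0010 LS?F → skip
[9] flags=0010 MI?F → skip
[10] flags=0010 NE?T → r4=0x9f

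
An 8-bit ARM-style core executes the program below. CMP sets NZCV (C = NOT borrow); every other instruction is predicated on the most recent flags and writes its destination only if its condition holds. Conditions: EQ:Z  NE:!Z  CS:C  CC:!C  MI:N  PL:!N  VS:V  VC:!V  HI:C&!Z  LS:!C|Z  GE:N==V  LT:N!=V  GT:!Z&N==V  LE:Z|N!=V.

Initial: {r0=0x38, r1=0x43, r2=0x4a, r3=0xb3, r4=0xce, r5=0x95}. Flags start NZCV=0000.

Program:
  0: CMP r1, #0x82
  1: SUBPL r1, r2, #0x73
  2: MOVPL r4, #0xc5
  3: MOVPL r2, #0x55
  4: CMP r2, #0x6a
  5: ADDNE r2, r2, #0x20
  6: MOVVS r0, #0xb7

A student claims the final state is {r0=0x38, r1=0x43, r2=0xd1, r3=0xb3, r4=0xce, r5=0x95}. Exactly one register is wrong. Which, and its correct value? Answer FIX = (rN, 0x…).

[0] flags=1001 → (cmp)
[1] flags=1001 PL?F → skip
[2] flags=1001 PL?F → skip
[3] flags=1001 PL?F → skip
[4] flags=1000 → (cmp)
[5] flags=1000 NE?T → r2=0x6a
[6] flags=1000 VS?F → skip

FIX = (r2, 0x6a)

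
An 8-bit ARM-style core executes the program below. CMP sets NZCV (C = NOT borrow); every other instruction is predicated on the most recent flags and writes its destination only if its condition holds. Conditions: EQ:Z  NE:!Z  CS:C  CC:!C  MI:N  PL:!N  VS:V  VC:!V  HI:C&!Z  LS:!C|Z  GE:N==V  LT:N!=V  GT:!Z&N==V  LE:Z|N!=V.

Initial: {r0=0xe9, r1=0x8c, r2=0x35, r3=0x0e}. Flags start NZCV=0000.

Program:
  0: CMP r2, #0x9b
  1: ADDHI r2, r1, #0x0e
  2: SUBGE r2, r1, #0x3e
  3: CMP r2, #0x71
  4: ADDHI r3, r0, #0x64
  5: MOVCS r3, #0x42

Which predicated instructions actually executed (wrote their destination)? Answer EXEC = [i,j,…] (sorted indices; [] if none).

[0] flags=1001 → (cmp)
[1] flags=1001 HI?F → skip
[2] flags=1001 GE?T → r2=0x4e
[3] flags=1000 → (cmp)
[4] flags=1000 HI?F → skip
[5] flags=1000 CS?F → skip

EXEC = [2]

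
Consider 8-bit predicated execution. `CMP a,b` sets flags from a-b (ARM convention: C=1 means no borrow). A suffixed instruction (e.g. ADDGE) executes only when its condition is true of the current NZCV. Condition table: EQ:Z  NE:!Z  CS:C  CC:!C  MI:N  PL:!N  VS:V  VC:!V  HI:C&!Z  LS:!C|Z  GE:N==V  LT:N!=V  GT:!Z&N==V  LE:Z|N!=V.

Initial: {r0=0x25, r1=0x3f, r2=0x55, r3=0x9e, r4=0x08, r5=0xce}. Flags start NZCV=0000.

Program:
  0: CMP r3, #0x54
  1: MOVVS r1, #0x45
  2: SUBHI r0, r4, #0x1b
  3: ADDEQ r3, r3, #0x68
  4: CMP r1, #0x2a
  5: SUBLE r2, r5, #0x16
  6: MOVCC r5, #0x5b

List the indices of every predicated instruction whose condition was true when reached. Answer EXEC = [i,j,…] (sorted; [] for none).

EXEC = [1,2]

[0] flags=0011 → (cmp)
[1] flags=0011 VS?T → r1=0x45
[2] flags=0011 HI?T → r0=0xed
[3] flags=0011 EQ?F → skip
[4] flags=0010 → (cmp)
[5] flags=0010 LE?F → skip
[6] flags=0010 CC?F → skip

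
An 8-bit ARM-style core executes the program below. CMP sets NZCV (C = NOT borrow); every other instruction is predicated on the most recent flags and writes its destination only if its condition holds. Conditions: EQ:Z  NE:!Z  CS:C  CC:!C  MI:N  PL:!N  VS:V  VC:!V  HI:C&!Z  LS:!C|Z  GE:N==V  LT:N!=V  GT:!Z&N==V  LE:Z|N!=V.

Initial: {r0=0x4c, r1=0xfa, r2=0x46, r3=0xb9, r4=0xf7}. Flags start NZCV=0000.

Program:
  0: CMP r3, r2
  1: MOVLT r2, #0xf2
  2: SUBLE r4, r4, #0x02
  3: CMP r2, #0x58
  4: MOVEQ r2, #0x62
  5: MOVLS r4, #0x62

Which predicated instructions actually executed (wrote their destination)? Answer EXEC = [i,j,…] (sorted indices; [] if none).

[0] flags=0011 → (cmp)
[1] flags=0011 LT?T → r2=0xf2
[2] flags=0011 LE?T → r4=0xf5
[3] flags=1010 → (cmp)
[4] flags=1010 EQ?F → skip
[5] flags=1010 LS?F → skip

EXEC = [1,2]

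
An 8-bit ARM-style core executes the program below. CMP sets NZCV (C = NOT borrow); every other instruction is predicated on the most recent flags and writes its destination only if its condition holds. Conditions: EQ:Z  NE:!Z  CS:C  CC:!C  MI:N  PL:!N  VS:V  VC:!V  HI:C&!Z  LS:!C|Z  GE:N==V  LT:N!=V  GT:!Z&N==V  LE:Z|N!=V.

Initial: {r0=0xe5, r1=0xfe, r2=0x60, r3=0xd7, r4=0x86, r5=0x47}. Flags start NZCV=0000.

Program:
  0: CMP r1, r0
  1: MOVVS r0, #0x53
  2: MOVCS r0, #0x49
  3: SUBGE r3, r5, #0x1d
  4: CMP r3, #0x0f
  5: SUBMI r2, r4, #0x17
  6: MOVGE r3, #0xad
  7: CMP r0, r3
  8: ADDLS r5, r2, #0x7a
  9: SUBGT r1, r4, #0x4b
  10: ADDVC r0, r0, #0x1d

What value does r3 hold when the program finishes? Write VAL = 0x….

VAL = 0xad

[0] flags=0010 → (cmp)
[1] flags=0010 VS?F → skip
[2] flags=0010 CS?T → r0=0x49
[3] flags=0010 GE?T → r3=0x2a
[4] flags=0010 → (cmp)
[5] flags=0010 MI?F → skip
[6] flags=0010 GE?T → r3=0xad
[7] flags=1001 → (cmp)
[8] flags=1001 LS?T → r5=0xda
[9] flags=1001 GT?T → r1=0x3b
[10] flags=1001 VC?F → skip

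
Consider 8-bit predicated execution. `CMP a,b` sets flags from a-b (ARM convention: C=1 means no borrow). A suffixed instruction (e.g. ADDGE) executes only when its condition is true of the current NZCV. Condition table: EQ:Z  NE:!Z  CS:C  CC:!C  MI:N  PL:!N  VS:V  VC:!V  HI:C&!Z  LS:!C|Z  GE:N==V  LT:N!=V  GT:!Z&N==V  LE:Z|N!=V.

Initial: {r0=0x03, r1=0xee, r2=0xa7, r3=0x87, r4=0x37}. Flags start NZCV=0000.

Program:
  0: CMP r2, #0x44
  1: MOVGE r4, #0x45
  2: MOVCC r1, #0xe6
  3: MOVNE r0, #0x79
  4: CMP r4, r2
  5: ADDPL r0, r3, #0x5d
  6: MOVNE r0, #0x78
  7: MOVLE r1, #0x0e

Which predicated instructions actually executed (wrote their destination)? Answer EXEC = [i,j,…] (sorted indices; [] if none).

EXEC = [3,6]

0: ✓ CMP  NZCV=0011
1: · MOVGE
2: · MOVCC
3: ✓ MOVNE  r0←0x79
4: ✓ CMP  NZCV=1001
5: · ADDPL
6: ✓ MOVNE  r0←0x78
7: · MOVLE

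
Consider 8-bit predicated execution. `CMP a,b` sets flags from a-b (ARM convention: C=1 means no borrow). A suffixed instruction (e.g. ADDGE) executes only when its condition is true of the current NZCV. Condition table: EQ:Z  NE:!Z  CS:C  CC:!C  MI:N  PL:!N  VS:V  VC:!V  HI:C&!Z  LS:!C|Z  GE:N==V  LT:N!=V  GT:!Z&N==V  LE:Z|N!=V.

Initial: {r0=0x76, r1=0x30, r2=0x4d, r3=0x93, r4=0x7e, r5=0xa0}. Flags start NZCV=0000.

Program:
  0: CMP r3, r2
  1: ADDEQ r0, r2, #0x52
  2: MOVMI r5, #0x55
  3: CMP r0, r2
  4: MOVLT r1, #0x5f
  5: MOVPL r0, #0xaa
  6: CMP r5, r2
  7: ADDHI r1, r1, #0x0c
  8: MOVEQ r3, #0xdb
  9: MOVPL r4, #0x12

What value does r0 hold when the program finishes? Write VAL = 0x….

0: ✓ CMP  NZCV=0011
1: · ADDEQ
2: · MOVMI
3: ✓ CMP  NZCV=0010
4: · MOVLT
5: ✓ MOVPL  r0←0xaa
6: ✓ CMP  NZCV=0011
7: ✓ ADDHI  r1←0x3c
8: · MOVEQ
9: ✓ MOVPL  r4←0x12

VAL = 0xaa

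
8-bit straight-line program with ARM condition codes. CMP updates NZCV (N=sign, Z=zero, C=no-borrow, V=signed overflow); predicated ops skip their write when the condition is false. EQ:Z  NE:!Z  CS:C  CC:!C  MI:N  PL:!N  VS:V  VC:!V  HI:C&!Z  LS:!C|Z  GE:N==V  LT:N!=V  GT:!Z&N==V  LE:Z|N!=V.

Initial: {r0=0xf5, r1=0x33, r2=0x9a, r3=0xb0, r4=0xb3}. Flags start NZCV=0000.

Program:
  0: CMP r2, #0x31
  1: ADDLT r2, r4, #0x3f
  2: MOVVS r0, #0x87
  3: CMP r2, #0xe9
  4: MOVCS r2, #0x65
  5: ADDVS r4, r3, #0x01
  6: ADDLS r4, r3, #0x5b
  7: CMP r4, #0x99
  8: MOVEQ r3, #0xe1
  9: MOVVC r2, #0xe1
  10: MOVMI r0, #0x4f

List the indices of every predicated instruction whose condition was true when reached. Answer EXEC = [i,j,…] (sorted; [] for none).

EXEC = [1,2,4,9]

[0] flags=0011 → (cmp)
[1] flags=0011 LT?T → r2=0xf2
[2] flags=0011 VS?T → r0=0x87
[3] flags=0010 → (cmp)
[4] flags=0010 CS?T → r2=0x65
[5] flags=0010 VS?F → skip
[6] flags=0010 LS?F → skip
[7] flags=0010 → (cmp)
[8] flags=0010 EQ?F → skip
[9] flags=0010 VC?T → r2=0xe1
[10] flags=0010 MI?F → skip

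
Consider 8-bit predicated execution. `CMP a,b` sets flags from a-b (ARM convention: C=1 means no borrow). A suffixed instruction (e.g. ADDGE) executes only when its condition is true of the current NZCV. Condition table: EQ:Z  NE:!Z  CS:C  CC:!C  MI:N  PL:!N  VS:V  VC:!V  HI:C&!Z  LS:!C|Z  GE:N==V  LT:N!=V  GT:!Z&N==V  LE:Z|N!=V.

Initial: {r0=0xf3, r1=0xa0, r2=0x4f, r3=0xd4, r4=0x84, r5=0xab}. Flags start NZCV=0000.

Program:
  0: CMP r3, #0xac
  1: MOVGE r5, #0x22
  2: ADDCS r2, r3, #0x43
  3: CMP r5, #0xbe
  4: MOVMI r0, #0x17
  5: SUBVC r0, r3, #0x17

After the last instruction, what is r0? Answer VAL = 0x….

VAL = 0xbd

[0] flags=0010 → (cmp)
[1] flags=0010 GE?T → r5=0x22
[2] flags=0010 CS?T → r2=0x17
[3] flags=0000 → (cmp)
[4] flags=0000 MI?F → skip
[5] flags=0000 VC?T → r0=0xbd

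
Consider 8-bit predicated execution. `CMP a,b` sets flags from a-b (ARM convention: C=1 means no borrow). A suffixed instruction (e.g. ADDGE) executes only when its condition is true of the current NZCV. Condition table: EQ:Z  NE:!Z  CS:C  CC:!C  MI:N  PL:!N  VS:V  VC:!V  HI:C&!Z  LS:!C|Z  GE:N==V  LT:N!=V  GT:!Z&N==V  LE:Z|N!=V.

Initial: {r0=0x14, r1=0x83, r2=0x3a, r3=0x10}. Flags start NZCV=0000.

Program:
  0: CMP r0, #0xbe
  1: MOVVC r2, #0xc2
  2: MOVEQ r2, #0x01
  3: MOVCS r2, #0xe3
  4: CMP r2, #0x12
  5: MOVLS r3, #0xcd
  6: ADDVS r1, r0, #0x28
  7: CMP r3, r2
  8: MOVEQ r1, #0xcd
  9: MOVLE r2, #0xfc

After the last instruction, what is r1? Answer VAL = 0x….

[0] flags=0000 → (cmp)
[1] flags=0000 VC?T → r2=0xc2
[2] flags=0000 EQ?F → skip
[3] flags=0000 CS?F → skip
[4] flags=1010 → (cmp)
[5] flags=1010 LS?F → skip
[6] flags=1010 VS?F → skip
[7] flags=0000 → (cmp)
[8] flags=0000 EQ?F → skip
[9] flags=0000 LE?F → skip

VAL = 0x83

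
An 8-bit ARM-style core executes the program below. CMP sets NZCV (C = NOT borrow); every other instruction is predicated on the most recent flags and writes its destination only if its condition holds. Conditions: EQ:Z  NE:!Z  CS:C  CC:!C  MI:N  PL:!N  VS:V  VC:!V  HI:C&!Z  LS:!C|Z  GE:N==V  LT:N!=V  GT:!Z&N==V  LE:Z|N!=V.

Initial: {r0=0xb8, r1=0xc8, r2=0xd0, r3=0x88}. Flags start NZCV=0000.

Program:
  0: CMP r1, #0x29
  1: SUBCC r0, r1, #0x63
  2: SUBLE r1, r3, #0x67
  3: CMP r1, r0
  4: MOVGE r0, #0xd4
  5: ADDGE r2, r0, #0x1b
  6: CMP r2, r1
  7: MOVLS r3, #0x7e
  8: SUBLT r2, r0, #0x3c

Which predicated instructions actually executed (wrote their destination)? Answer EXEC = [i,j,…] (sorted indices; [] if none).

EXEC = [2,4,5,8]

[0] flags=1010 → (cmp)
[1] flags=1010 CC?F → skip
[2] flags=1010 LE?T → r1=0x21
[3] flags=0000 → (cmp)
[4] flags=0000 GE?T → r0=0xd4
[5] flags=0000 GE?T → r2=0xef
[6] flags=1010 → (cmp)
[7] flags=1010 LS?F → skip
[8] flags=1010 LT?T → r2=0x98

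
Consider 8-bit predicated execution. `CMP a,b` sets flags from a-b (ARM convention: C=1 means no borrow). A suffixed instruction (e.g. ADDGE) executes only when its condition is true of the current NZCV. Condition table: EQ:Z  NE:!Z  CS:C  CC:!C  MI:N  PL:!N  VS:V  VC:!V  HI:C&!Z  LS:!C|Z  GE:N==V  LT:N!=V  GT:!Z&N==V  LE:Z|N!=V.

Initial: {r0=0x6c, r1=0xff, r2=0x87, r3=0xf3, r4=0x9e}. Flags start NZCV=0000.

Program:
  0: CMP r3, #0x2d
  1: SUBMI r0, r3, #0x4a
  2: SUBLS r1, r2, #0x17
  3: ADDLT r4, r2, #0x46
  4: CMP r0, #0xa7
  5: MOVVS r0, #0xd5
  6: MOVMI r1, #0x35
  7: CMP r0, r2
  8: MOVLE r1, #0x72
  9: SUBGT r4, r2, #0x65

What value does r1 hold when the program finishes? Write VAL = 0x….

0: ✓ CMP  NZCV=1010
1: ✓ SUBMI  r0←0xa9
2: · SUBLS
3: ✓ ADDLT  r4←0xcd
4: ✓ CMP  NZCV=0010
5: · MOVVS
6: · MOVMI
7: ✓ CMP  NZCV=0010
8: · MOVLE
9: ✓ SUBGT  r4←0x22

VAL = 0xff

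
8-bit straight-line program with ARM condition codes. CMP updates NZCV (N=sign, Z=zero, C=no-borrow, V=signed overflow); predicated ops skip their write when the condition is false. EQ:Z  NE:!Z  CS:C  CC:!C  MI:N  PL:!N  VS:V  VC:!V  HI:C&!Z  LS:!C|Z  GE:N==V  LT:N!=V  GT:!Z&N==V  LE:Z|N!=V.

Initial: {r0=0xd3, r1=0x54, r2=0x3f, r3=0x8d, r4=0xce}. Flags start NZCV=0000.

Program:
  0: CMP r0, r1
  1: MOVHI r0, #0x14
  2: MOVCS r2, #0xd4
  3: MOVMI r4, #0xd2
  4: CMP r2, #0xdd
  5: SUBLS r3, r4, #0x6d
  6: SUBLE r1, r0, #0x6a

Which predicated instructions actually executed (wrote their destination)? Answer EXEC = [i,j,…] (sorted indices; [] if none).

EXEC = [1,2,5,6]

[0] flags=0011 → (cmp)
[1] flags=0011 HI?T → r0=0x14
[2] flags=0011 CS?T → r2=0xd4
[3] flags=0011 MI?F → skip
[4] flags=1000 → (cmp)
[5] flags=1000 LS?T → r3=0x61
[6] flags=1000 LE?T → r1=0xaa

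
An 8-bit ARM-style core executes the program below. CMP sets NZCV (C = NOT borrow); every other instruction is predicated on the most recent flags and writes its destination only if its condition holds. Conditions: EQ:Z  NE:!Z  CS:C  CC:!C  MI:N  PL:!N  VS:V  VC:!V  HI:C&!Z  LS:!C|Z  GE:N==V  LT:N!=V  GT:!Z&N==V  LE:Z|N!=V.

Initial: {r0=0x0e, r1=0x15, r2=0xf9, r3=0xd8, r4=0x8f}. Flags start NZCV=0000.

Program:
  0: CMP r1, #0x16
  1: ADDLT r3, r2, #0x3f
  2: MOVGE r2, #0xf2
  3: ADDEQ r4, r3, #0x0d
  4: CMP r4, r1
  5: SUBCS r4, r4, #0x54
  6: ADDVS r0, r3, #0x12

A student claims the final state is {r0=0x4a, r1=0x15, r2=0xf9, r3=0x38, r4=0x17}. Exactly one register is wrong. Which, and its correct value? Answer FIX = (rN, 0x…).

[0] flags=1000 → (cmp)
[1] flags=1000 LT?T → r3=0x38
[2] flags=1000 GE?F → skip
[3] flags=1000 EQ?F → skip
[4] flags=0011 → (cmp)
[5] flags=0011 CS?T → r4=0x3b
[6] flags=0011 VS?T → r0=0x4a

FIX = (r4, 0x3b)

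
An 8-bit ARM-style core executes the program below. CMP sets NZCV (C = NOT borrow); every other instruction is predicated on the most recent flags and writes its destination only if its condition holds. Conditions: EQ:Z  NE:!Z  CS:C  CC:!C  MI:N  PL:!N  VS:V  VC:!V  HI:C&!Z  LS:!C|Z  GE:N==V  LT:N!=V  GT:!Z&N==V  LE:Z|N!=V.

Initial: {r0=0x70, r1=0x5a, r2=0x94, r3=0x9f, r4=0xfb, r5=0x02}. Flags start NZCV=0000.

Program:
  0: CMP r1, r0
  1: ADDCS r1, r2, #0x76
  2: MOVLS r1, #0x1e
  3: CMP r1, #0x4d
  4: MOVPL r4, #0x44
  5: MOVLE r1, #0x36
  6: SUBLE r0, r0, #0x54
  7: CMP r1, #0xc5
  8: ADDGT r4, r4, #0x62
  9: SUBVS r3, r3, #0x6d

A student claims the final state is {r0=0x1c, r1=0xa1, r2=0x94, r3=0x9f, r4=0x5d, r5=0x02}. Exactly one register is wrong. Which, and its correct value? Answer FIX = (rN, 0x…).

0: ✓ CMP  NZCV=1000
1: · ADDCS
2: ✓ MOVLS  r1←0x1e
3: ✓ CMP  NZCV=1000
4: · MOVPL
5: ✓ MOVLE  r1←0x36
6: ✓ SUBLE  r0←0x1c
7: ✓ CMP  NZCV=0000
8: ✓ ADDGT  r4←0x5d
9: · SUBVS

FIX = (r1, 0x36)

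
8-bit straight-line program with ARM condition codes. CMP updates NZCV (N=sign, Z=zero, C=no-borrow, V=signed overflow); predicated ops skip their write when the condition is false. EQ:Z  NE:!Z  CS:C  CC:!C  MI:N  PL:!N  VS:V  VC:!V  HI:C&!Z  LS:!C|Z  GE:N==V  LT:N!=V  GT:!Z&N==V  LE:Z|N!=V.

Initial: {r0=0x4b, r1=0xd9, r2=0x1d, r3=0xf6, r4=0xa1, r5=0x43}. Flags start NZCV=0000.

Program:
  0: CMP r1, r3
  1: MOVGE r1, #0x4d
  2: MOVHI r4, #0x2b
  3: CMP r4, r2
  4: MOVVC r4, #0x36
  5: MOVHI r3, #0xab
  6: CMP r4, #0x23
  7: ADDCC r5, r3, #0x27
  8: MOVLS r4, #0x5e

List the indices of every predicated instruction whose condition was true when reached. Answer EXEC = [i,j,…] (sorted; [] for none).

0: ✓ CMP  NZCV=1000
1: · MOVGE
2: · MOVHI
3: ✓ CMP  NZCV=1010
4: ✓ MOVVC  r4←0x36
5: ✓ MOVHI  r3←0xab
6: ✓ CMP  NZCV=0010
7: · ADDCC
8: · MOVLS

EXEC = [4,5]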